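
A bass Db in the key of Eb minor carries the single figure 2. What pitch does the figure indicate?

Counting 1 letter step above Db lands on E; in Eb minor, that letter is Eb.

Eb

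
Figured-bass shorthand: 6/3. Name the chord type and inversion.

triad, first inversion

Intervals of 6/3 above the bass form a triad; the bass is the third, so this is first inversion.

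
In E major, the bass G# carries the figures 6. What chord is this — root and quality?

The figures 6 indicate a triad in first inversion.
In first inversion the root lies a sixth above the bass: a sixth above G# in E major is E.
The chord tones are G#, B, E, giving E major.

E major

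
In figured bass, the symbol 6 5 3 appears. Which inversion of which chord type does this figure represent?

Intervals of 6/5/3 above the bass form a seventh chord; the bass is the third, so this is first inversion.

seventh chord, first inversion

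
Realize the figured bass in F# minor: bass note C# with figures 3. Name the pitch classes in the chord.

The written figures 3 are shorthand for 5/3: the 5 is implied.
A third above C# in this key is E.
A fifth above C# in this key is G#.
Together with the bass C#, this spells C# minor in root position.

C#, E, G#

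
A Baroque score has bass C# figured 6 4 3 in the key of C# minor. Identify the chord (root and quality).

The figures 6 4 3 indicate a seventh chord in second inversion.
In second inversion the root lies a fourth above the bass: a fourth above C# in C# minor is F#.
The chord tones are C#, E, F#, A, giving F# minor seventh.

F# minor seventh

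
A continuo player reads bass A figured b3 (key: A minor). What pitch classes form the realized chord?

The written figures b3 are shorthand for 5/3: the 5 is implied.
A third above A in this key is C, lowered to Cb by the flat.
A fifth above A in this key is E.

A, Cb, E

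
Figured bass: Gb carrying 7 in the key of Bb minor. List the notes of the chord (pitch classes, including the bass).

The written figures 7 are shorthand for 7/5/3: the 5/3 are implied.
A third above Gb in this key is Bb.
A fifth above Gb in this key is Db.
A seventh above Gb in this key is F.
Together with the bass Gb, this spells Gb major seventh in root position.

Gb, Bb, Db, F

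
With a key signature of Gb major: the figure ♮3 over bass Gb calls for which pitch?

B

Counting 2 letter steps above Gb lands on B; in Gb major, that letter is Bb.
The ♮3 figure makes it natural, giving B.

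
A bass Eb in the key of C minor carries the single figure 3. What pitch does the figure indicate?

Counting 2 letter steps above Eb lands on G; in C minor, that letter is G.

G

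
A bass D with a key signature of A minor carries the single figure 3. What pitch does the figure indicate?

F

Counting 2 letter steps above D lands on F; in A minor, that letter is F.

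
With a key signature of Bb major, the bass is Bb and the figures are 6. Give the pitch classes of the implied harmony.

The written figures 6 are shorthand for 6/3: the 3 is implied.
A third above Bb in this key is D.
A sixth above Bb in this key is G.
Together with the bass Bb, this spells G minor in first inversion.

Bb, D, G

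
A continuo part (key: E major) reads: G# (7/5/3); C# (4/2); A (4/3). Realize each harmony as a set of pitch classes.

G# (7/5/3): G#, B, D#, F#.
C# (6/4/2): C#, D#, F#, A.
A (6/4/3): A, C#, D#, F#.

G#, B, D#, F# | C#, D#, F#, A | A, C#, D#, F#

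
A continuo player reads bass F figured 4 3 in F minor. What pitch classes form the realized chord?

F, Ab, Bb, Db

The written figures 4 3 are shorthand for 6/4/3: the 6 is implied.
A third above F in this key is Ab.
A fourth above F in this key is Bb.
A sixth above F in this key is Db.
Together with the bass F, this spells Bb minor seventh in second inversion.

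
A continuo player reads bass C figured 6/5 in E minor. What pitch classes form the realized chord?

The written figures 6/5 are shorthand for 6/5/3: the 3 is implied.
A third above C in this key is E.
A fifth above C in this key is G.
A sixth above C in this key is A.
Together with the bass C, this spells A minor seventh in first inversion.

C, E, G, A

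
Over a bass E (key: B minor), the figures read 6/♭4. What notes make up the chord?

E, Ab, C#

A fourth above E in this key is A, lowered to Ab by the flat.
A sixth above E in this key is C#.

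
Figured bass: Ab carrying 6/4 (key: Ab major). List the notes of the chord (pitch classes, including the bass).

Ab, Db, F

A fourth above Ab in this key is Db.
A sixth above Ab in this key is F.
Together with the bass Ab, this spells Db major in second inversion.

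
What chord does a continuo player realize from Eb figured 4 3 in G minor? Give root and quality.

The figures 4 3 indicate a seventh chord in second inversion.
In second inversion the root lies a fourth above the bass: a fourth above Eb in G minor is A.
The chord tones are Eb, G, A, C, giving A half-diminished seventh.

A half-diminished seventh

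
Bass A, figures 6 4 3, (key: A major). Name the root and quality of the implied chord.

D major seventh

The figures 6 4 3 indicate a seventh chord in second inversion.
In second inversion the root lies a fourth above the bass: a fourth above A in A major is D.
The chord tones are A, C#, D, F#, giving D major seventh.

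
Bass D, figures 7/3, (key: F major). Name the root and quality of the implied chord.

The figures 7/3 indicate a seventh chord in root position.
In root position the bass is the root, so the root is D.
The chord tones are D, F, A, C, giving D minor seventh.

D minor seventh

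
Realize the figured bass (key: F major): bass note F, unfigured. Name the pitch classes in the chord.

F, A, C

An unfigured bass implies 5/3.
A third above F in this key is A.
A fifth above F in this key is C.
Together with the bass F, this spells F major in root position.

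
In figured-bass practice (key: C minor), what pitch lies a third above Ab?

C

Counting 2 letter steps above Ab lands on C; in C minor, that letter is C.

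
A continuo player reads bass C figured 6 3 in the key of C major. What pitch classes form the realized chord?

C, E, A

A third above C in this key is E.
A sixth above C in this key is A.
Together with the bass C, this spells A minor in first inversion.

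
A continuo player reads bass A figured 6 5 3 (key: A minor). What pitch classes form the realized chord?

A, C, E, F

A third above A in this key is C.
A fifth above A in this key is E.
A sixth above A in this key is F.
Together with the bass A, this spells F major seventh in first inversion.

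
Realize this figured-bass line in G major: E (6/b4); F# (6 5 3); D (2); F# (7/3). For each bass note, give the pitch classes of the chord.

E, Ab, C | F#, A, C, D | D, E, G, B | F#, A, C, E

E (6/b4): E, Ab, C.
F# (6/5/3): F#, A, C, D.
D (6/4/2): D, E, G, B.
F# (7/5/3): F#, A, C, E.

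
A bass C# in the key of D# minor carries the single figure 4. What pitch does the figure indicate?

Counting 3 letter steps above C# lands on F; in D# minor, that letter is F#.

F#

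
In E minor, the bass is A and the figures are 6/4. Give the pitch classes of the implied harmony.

A, D, F#

A fourth above A in this key is D.
A sixth above A in this key is F#.
Together with the bass A, this spells D major in second inversion.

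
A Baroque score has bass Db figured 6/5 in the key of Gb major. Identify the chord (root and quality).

Bb minor seventh

The figures 6/5 indicate a seventh chord in first inversion.
In first inversion the root lies a sixth above the bass: a sixth above Db in Gb major is Bb.
The chord tones are Db, F, Ab, Bb, giving Bb minor seventh.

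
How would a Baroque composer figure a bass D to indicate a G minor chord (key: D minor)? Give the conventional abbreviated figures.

6/4

D is the fifth of G minor, so the chord is in second inversion.
A triad in second inversion is figured 6/4, conventionally abbreviated 6/4.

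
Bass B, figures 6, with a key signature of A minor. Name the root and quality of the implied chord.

The figures 6 indicate a triad in first inversion.
In first inversion the root lies a sixth above the bass: a sixth above B in A minor is G.
The chord tones are B, D, G, giving G major.

G major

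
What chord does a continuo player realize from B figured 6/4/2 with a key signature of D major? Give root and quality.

C# half-diminished seventh

The figures 6/4/2 indicate a seventh chord in third inversion.
In third inversion the root lies a second above the bass: a second above B in D major is C#.
The chord tones are B, C#, E, G, giving C# half-diminished seventh.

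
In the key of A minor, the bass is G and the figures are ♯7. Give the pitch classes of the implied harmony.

G, B, D, F#

The written figures ♯7 are shorthand for 7/5/3: the 5/3 are implied.
A third above G in this key is B.
A fifth above G in this key is D.
A seventh above G in this key is F, raised to F# by the sharp.
Together with the bass G, this spells G major seventh in root position.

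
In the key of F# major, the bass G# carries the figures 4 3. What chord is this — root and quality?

C# dominant seventh

The figures 4 3 indicate a seventh chord in second inversion.
In second inversion the root lies a fourth above the bass: a fourth above G# in F# major is C#.
The chord tones are G#, B, C#, E#, giving C# dominant seventh.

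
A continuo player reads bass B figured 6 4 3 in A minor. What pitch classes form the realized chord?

B, D, E, G

A third above B in this key is D.
A fourth above B in this key is E.
A sixth above B in this key is G.
Together with the bass B, this spells E minor seventh in second inversion.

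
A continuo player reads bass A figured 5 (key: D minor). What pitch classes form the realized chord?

The written figures 5 are shorthand for 5/3: the 3 is implied.
A third above A in this key is C.
A fifth above A in this key is E.
Together with the bass A, this spells A minor in root position.

A, C, E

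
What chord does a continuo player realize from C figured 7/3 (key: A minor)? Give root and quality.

The figures 7/3 indicate a seventh chord in root position.
In root position the bass is the root, so the root is C.
The chord tones are C, E, G, B, giving C major seventh.

C major seventh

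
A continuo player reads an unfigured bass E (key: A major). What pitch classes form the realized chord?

An unfigured bass implies 5/3.
A third above E in this key is G#.
A fifth above E in this key is B.
Together with the bass E, this spells E major in root position.

E, G#, B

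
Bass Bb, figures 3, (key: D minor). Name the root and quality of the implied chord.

The figures 3 indicate a triad in root position.
In root position the bass is the root, so the root is Bb.
The chord tones are Bb, D, F, giving Bb major.

Bb major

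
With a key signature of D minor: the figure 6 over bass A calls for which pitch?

Counting 5 letter steps above A lands on F; in D minor, that letter is F.

F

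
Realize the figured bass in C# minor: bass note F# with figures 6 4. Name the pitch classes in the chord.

A fourth above F# in this key is B.
A sixth above F# in this key is D#.
Together with the bass F#, this spells B major in second inversion.

F#, B, D#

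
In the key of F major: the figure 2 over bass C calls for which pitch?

D

Counting 1 letter step above C lands on D; in F major, that letter is D.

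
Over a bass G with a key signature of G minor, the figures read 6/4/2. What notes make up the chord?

A second above G in this key is A.
A fourth above G in this key is C.
A sixth above G in this key is Eb.
Together with the bass G, this spells A half-diminished seventh in third inversion.

G, A, C, Eb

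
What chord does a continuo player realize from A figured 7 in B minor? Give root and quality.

The figures 7 indicate a seventh chord in root position.
In root position the bass is the root, so the root is A.
The chord tones are A, C#, E, G, giving A dominant seventh.

A dominant seventh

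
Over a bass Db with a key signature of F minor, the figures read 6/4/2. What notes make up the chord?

A second above Db in this key is Eb.
A fourth above Db in this key is G.
A sixth above Db in this key is Bb.
Together with the bass Db, this spells Eb dominant seventh in third inversion.

Db, Eb, G, Bb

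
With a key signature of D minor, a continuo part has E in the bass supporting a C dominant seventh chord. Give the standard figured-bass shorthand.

E is the third of C dominant seventh, so the chord is in first inversion.
A seventh chord in first inversion is figured 6/5/3, conventionally abbreviated 6/5.

6/5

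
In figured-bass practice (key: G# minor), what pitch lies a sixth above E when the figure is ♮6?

C

Counting 5 letter steps above E lands on C; in G# minor, that letter is C#.
The ♮6 figure makes it natural, giving C.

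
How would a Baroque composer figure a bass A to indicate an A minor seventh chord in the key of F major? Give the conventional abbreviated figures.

7

A is the root of A minor seventh, so the chord is in root position.
A seventh chord in root position is figured 7/5/3, conventionally abbreviated 7.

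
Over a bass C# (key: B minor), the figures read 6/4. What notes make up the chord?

A fourth above C# in this key is F#.
A sixth above C# in this key is A.
Together with the bass C#, this spells F# minor in second inversion.

C#, F#, A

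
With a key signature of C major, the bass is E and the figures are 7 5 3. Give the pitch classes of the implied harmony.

E, G, B, D

A third above E in this key is G.
A fifth above E in this key is B.
A seventh above E in this key is D.
Together with the bass E, this spells E minor seventh in root position.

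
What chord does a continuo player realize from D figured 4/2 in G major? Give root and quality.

The figures 4/2 indicate a seventh chord in third inversion.
In third inversion the root lies a second above the bass: a second above D in G major is E.
The chord tones are D, E, G, B, giving E minor seventh.

E minor seventh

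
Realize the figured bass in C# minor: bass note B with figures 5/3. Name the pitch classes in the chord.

A third above B in this key is D#.
A fifth above B in this key is F#.
Together with the bass B, this spells B major in root position.

B, D#, F#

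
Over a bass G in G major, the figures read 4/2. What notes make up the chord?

G, A, C, E

The written figures 4/2 are shorthand for 6/4/2: the 6 is implied.
A second above G in this key is A.
A fourth above G in this key is C.
A sixth above G in this key is E.
Together with the bass G, this spells A minor seventh in third inversion.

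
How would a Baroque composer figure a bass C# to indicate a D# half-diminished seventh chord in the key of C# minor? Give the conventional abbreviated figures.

4/2

C# is the seventh of D# half-diminished seventh, so the chord is in third inversion.
A seventh chord in third inversion is figured 6/4/2, conventionally abbreviated 4/2.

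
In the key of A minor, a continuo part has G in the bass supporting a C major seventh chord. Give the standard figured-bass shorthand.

4/3

G is the fifth of C major seventh, so the chord is in second inversion.
A seventh chord in second inversion is figured 6/4/3, conventionally abbreviated 4/3.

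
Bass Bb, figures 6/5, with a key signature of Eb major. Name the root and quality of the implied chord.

G minor seventh

The figures 6/5 indicate a seventh chord in first inversion.
In first inversion the root lies a sixth above the bass: a sixth above Bb in Eb major is G.
The chord tones are Bb, D, F, G, giving G minor seventh.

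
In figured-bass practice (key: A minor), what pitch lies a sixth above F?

D

Counting 5 letter steps above F lands on D; in A minor, that letter is D.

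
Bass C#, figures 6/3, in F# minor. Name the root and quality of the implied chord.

A major

The figures 6/3 indicate a triad in first inversion.
In first inversion the root lies a sixth above the bass: a sixth above C# in F# minor is A.
The chord tones are C#, E, A, giving A major.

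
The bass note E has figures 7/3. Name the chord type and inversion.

seventh chord, root position

7/3 is shorthand for 7/5/3.
Intervals of 7/5/3 above the bass form a seventh chord; the bass is the root, so this is root position.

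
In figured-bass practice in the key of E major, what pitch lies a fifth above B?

F#

Counting 4 letter steps above B lands on F; in E major, that letter is F#.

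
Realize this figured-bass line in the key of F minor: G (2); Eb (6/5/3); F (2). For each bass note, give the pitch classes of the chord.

G, Ab, C, Eb | Eb, G, Bb, C | F, G, Bb, Db

G (6/4/2): G, Ab, C, Eb.
Eb (6/5/3): Eb, G, Bb, C.
F (6/4/2): F, G, Bb, Db.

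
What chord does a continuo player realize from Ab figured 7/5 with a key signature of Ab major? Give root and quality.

The figures 7/5 indicate a seventh chord in root position.
In root position the bass is the root, so the root is Ab.
The chord tones are Ab, C, Eb, G, giving Ab major seventh.

Ab major seventh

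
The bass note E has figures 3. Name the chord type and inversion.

3 is shorthand for 5/3.
Intervals of 5/3 above the bass form a triad; the bass is the root, so this is root position.

triad, root position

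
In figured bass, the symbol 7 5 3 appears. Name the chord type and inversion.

Intervals of 7/5/3 above the bass form a seventh chord; the bass is the root, so this is root position.

seventh chord, root position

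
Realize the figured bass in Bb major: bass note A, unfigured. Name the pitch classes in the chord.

An unfigured bass implies 5/3.
A third above A in this key is C.
A fifth above A in this key is Eb.
Together with the bass A, this spells A diminished in root position.

A, C, Eb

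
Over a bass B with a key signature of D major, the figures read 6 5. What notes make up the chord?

B, D, F#, G

The written figures 6 5 are shorthand for 6/5/3: the 3 is implied.
A third above B in this key is D.
A fifth above B in this key is F#.
A sixth above B in this key is G.
Together with the bass B, this spells G major seventh in first inversion.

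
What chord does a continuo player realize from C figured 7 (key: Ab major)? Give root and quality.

The figures 7 indicate a seventh chord in root position.
In root position the bass is the root, so the root is C.
The chord tones are C, Eb, G, Bb, giving C minor seventh.

C minor seventh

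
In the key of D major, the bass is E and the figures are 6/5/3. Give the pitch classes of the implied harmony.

E, G, B, C#

A third above E in this key is G.
A fifth above E in this key is B.
A sixth above E in this key is C#.
Together with the bass E, this spells C# half-diminished seventh in first inversion.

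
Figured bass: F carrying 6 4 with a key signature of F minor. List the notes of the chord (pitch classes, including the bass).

A fourth above F in this key is Bb.
A sixth above F in this key is Db.
Together with the bass F, this spells Bb minor in second inversion.

F, Bb, Db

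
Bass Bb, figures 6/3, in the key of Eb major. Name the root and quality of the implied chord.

G minor

The figures 6/3 indicate a triad in first inversion.
In first inversion the root lies a sixth above the bass: a sixth above Bb in Eb major is G.
The chord tones are Bb, D, G, giving G minor.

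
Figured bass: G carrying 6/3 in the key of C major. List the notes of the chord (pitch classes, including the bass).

G, B, E

A third above G in this key is B.
A sixth above G in this key is E.
Together with the bass G, this spells E minor in first inversion.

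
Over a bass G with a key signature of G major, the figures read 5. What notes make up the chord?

G, B, D

The written figures 5 are shorthand for 5/3: the 3 is implied.
A third above G in this key is B.
A fifth above G in this key is D.
Together with the bass G, this spells G major in root position.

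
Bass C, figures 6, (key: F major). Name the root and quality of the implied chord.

A minor

The figures 6 indicate a triad in first inversion.
In first inversion the root lies a sixth above the bass: a sixth above C in F major is A.
The chord tones are C, E, A, giving A minor.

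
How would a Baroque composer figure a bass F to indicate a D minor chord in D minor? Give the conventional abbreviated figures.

6

F is the third of D minor, so the chord is in first inversion.
A triad in first inversion is figured 6/3, conventionally abbreviated 6.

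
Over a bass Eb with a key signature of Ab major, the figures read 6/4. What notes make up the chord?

A fourth above Eb in this key is Ab.
A sixth above Eb in this key is C.
Together with the bass Eb, this spells Ab major in second inversion.

Eb, Ab, C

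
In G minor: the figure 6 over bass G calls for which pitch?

Counting 5 letter steps above G lands on E; in G minor, that letter is Eb.

Eb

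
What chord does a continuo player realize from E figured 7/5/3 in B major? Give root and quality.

The figures 7/5/3 indicate a seventh chord in root position.
In root position the bass is the root, so the root is E.
The chord tones are E, G#, B, D#, giving E major seventh.

E major seventh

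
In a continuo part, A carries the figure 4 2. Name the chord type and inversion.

seventh chord, third inversion

4 2 is shorthand for 6/4/2.
Intervals of 6/4/2 above the bass form a seventh chord; the bass is the seventh, so this is third inversion.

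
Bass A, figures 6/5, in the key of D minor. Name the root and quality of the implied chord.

F major seventh

The figures 6/5 indicate a seventh chord in first inversion.
In first inversion the root lies a sixth above the bass: a sixth above A in D minor is F.
The chord tones are A, C, E, F, giving F major seventh.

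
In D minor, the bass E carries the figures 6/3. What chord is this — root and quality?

The figures 6/3 indicate a triad in first inversion.
In first inversion the root lies a sixth above the bass: a sixth above E in D minor is C.
The chord tones are E, G, C, giving C major.

C major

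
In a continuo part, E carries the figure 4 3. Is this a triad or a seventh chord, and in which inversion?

4 3 is shorthand for 6/4/3.
Intervals of 6/4/3 above the bass form a seventh chord; the bass is the fifth, so this is second inversion.

seventh chord, second inversion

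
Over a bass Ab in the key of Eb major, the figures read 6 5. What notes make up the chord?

Ab, C, Eb, F

The written figures 6 5 are shorthand for 6/5/3: the 3 is implied.
A third above Ab in this key is C.
A fifth above Ab in this key is Eb.
A sixth above Ab in this key is F.
Together with the bass Ab, this spells F minor seventh in first inversion.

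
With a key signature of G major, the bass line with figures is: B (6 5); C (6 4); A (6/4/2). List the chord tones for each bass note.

B, D, F#, G | C, F#, A | A, B, D, F#

B (6/5/3): B, D, F#, G.
C (6/4): C, F#, A.
A (6/4/2): A, B, D, F#.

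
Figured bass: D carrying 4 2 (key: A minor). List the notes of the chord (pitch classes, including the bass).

The written figures 4 2 are shorthand for 6/4/2: the 6 is implied.
A second above D in this key is E.
A fourth above D in this key is G.
A sixth above D in this key is B.
Together with the bass D, this spells E minor seventh in third inversion.

D, E, G, B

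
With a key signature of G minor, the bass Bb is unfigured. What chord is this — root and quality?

An unfigured bass indicates a triad in root position.
In root position the bass is the root, so the root is Bb.
The chord tones are Bb, D, F, giving Bb major.

Bb major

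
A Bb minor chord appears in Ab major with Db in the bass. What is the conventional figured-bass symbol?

Db is the third of Bb minor, so the chord is in first inversion.
A triad in first inversion is figured 6/3, conventionally abbreviated 6.

6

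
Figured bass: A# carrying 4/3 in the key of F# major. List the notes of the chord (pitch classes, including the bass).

A#, C#, D#, F#

The written figures 4/3 are shorthand for 6/4/3: the 6 is implied.
A third above A# in this key is C#.
A fourth above A# in this key is D#.
A sixth above A# in this key is F#.
Together with the bass A#, this spells D# minor seventh in second inversion.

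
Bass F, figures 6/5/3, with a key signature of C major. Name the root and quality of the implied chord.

The figures 6/5/3 indicate a seventh chord in first inversion.
In first inversion the root lies a sixth above the bass: a sixth above F in C major is D.
The chord tones are F, A, C, D, giving D minor seventh.

D minor seventh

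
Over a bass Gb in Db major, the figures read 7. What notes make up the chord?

The written figures 7 are shorthand for 7/5/3: the 5/3 are implied.
A third above Gb in this key is Bb.
A fifth above Gb in this key is Db.
A seventh above Gb in this key is F.
Together with the bass Gb, this spells Gb major seventh in root position.

Gb, Bb, Db, F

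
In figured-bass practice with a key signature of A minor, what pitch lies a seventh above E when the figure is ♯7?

Counting 6 letter steps above E lands on D; in A minor, that letter is D.
The #7 figure raises it a semitone, giving D#.

D#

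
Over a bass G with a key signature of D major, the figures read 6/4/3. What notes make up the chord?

A third above G in this key is B.
A fourth above G in this key is C#.
A sixth above G in this key is E.
Together with the bass G, this spells C# half-diminished seventh in second inversion.

G, B, C#, E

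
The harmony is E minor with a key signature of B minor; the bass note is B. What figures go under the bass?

6/4

B is the fifth of E minor, so the chord is in second inversion.
A triad in second inversion is figured 6/4, conventionally abbreviated 6/4.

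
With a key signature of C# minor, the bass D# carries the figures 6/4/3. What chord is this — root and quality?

The figures 6/4/3 indicate a seventh chord in second inversion.
In second inversion the root lies a fourth above the bass: a fourth above D# in C# minor is G#.
The chord tones are D#, F#, G#, B, giving G# minor seventh.

G# minor seventh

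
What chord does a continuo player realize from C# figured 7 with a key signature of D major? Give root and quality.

C# half-diminished seventh

The figures 7 indicate a seventh chord in root position.
In root position the bass is the root, so the root is C#.
The chord tones are C#, E, G, B, giving C# half-diminished seventh.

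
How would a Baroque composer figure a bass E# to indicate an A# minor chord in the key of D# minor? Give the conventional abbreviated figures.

E# is the fifth of A# minor, so the chord is in second inversion.
A triad in second inversion is figured 6/4, conventionally abbreviated 6/4.

6/4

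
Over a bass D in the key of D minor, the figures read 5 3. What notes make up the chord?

D, F, A

A third above D in this key is F.
A fifth above D in this key is A.
Together with the bass D, this spells D minor in root position.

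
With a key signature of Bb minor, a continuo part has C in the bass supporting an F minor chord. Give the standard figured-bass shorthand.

6/4

C is the fifth of F minor, so the chord is in second inversion.
A triad in second inversion is figured 6/4, conventionally abbreviated 6/4.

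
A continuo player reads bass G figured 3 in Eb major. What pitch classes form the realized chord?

The written figures 3 are shorthand for 5/3: the 5 is implied.
A third above G in this key is Bb.
A fifth above G in this key is D.
Together with the bass G, this spells G minor in root position.

G, Bb, D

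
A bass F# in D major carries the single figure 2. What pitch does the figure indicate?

G

Counting 1 letter step above F# lands on G; in D major, that letter is G.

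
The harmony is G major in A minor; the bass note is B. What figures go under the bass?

B is the third of G major, so the chord is in first inversion.
A triad in first inversion is figured 6/3, conventionally abbreviated 6.

6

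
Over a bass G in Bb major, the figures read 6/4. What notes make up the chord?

A fourth above G in this key is C.
A sixth above G in this key is Eb.
Together with the bass G, this spells C minor in second inversion.

G, C, Eb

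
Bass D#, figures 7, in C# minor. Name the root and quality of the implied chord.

The figures 7 indicate a seventh chord in root position.
In root position the bass is the root, so the root is D#.
The chord tones are D#, F#, A, C#, giving D# half-diminished seventh.

D# half-diminished seventh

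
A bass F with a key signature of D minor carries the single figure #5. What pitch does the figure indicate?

C#

Counting 4 letter steps above F lands on C; in D minor, that letter is C.
The #5 figure raises it a semitone, giving C#.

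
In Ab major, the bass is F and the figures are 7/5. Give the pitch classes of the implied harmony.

The written figures 7/5 are shorthand for 7/5/3: the 3 is implied.
A third above F in this key is Ab.
A fifth above F in this key is C.
A seventh above F in this key is Eb.
Together with the bass F, this spells F minor seventh in root position.

F, Ab, C, Eb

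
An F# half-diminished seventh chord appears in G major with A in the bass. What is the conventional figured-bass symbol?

A is the third of F# half-diminished seventh, so the chord is in first inversion.
A seventh chord in first inversion is figured 6/5/3, conventionally abbreviated 6/5.

6/5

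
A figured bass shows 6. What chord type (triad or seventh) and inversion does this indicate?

triad, first inversion

6 is shorthand for 6/3.
Intervals of 6/3 above the bass form a triad; the bass is the third, so this is first inversion.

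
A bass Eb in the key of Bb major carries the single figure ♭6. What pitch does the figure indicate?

Cb

Counting 5 letter steps above Eb lands on C; in Bb major, that letter is C.
The b6 figure lowers it a semitone, giving Cb.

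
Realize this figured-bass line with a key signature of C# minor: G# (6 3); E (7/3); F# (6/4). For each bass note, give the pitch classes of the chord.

G#, B, E | E, G#, B, D# | F#, B, D#

G# (6/3): G#, B, E.
E (7/5/3): E, G#, B, D#.
F# (6/4): F#, B, D#.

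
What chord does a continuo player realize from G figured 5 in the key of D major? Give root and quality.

G major

The figures 5 indicate a triad in root position.
In root position the bass is the root, so the root is G.
The chord tones are G, B, D, giving G major.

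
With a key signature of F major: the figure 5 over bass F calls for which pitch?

Counting 4 letter steps above F lands on C; in F major, that letter is C.

C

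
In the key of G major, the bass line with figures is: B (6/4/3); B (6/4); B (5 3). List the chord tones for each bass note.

B, D, E, G | B, E, G | B, D, F#

B (6/4/3): B, D, E, G.
B (6/4): B, E, G.
B (5/3): B, D, F#.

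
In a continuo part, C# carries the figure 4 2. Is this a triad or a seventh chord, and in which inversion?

4 2 is shorthand for 6/4/2.
Intervals of 6/4/2 above the bass form a seventh chord; the bass is the seventh, so this is third inversion.

seventh chord, third inversion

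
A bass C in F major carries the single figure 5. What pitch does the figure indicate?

Counting 4 letter steps above C lands on G; in F major, that letter is G.

G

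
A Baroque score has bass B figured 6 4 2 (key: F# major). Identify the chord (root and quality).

C# dominant seventh

The figures 6 4 2 indicate a seventh chord in third inversion.
In third inversion the root lies a second above the bass: a second above B in F# major is C#.
The chord tones are B, C#, E#, G#, giving C# dominant seventh.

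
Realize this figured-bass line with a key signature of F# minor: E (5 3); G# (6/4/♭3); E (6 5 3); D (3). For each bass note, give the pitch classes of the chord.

E (5/3): E, G#, B.
G# (6/4/b3): G#, Bb, C#, E.
E (6/5/3): E, G#, B, C#.
D (5/3): D, F#, A.

E, G#, B | G#, Bb, C#, E | E, G#, B, C# | D, F#, A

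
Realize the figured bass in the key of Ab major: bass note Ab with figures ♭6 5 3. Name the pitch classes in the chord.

Ab, C, Eb, Fb

A third above Ab in this key is C.
A fifth above Ab in this key is Eb.
A sixth above Ab in this key is F, lowered to Fb by the flat.
Together with the bass Ab, this spells Fb augmented major seventh in first inversion.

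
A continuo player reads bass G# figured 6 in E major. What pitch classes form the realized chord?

The written figures 6 are shorthand for 6/3: the 3 is implied.
A third above G# in this key is B.
A sixth above G# in this key is E.
Together with the bass G#, this spells E major in first inversion.

G#, B, E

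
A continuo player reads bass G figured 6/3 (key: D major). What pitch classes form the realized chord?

G, B, E

A third above G in this key is B.
A sixth above G in this key is E.
Together with the bass G, this spells E minor in first inversion.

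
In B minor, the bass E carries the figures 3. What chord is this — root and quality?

E minor

The figures 3 indicate a triad in root position.
In root position the bass is the root, so the root is E.
The chord tones are E, G, B, giving E minor.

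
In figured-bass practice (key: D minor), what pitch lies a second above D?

E

Counting 1 letter step above D lands on E; in D minor, that letter is E.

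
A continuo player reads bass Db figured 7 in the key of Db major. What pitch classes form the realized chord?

Db, F, Ab, C

The written figures 7 are shorthand for 7/5/3: the 5/3 are implied.
A third above Db in this key is F.
A fifth above Db in this key is Ab.
A seventh above Db in this key is C.
Together with the bass Db, this spells Db major seventh in root position.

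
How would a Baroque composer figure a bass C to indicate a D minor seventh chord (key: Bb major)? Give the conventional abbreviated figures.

C is the seventh of D minor seventh, so the chord is in third inversion.
A seventh chord in third inversion is figured 6/4/2, conventionally abbreviated 4/2.

4/2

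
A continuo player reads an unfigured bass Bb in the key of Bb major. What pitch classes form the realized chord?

Bb, D, F

An unfigured bass implies 5/3.
A third above Bb in this key is D.
A fifth above Bb in this key is F.
Together with the bass Bb, this spells Bb major in root position.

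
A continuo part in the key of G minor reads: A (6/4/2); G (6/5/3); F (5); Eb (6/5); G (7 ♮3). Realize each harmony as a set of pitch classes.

A, Bb, D, F | G, Bb, D, Eb | F, A, C | Eb, G, Bb, C | G, B, D, F

A (6/4/2): A, Bb, D, F.
G (6/5/3): G, Bb, D, Eb.
F (5/3): F, A, C.
Eb (6/5/3): Eb, G, Bb, C.
G (7/5/♮3): G, B, D, F.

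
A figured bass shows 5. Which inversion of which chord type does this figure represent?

5 is shorthand for 5/3.
Intervals of 5/3 above the bass form a triad; the bass is the root, so this is root position.

triad, root position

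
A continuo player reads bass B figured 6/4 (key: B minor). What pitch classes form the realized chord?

A fourth above B in this key is E.
A sixth above B in this key is G.
Together with the bass B, this spells E minor in second inversion.

B, E, G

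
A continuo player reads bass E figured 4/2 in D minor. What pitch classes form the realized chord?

E, F, A, C

The written figures 4/2 are shorthand for 6/4/2: the 6 is implied.
A second above E in this key is F.
A fourth above E in this key is A.
A sixth above E in this key is C.
Together with the bass E, this spells F major seventh in third inversion.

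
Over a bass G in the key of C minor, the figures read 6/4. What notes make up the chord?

A fourth above G in this key is C.
A sixth above G in this key is Eb.
Together with the bass G, this spells C minor in second inversion.

G, C, Eb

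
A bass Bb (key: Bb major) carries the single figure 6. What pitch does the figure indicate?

G

Counting 5 letter steps above Bb lands on G; in Bb major, that letter is G.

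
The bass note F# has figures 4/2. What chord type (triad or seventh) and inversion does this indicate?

4/2 is shorthand for 6/4/2.
Intervals of 6/4/2 above the bass form a seventh chord; the bass is the seventh, so this is third inversion.

seventh chord, third inversion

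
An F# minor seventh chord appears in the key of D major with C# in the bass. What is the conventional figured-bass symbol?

4/3

C# is the fifth of F# minor seventh, so the chord is in second inversion.
A seventh chord in second inversion is figured 6/4/3, conventionally abbreviated 4/3.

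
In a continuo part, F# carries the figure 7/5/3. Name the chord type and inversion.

seventh chord, root position

Intervals of 7/5/3 above the bass form a seventh chord; the bass is the root, so this is root position.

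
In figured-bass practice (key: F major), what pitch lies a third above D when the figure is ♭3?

Counting 2 letter steps above D lands on F; in F major, that letter is F.
The b3 figure lowers it a semitone, giving Fb.

Fb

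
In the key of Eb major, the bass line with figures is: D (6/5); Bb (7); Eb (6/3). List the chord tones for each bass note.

D, F, Ab, Bb | Bb, D, F, Ab | Eb, G, C

D (6/5/3): D, F, Ab, Bb.
Bb (7/5/3): Bb, D, F, Ab.
Eb (6/3): Eb, G, C.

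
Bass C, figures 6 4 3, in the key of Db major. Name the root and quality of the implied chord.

F minor seventh

The figures 6 4 3 indicate a seventh chord in second inversion.
In second inversion the root lies a fourth above the bass: a fourth above C in Db major is F.
The chord tones are C, Eb, F, Ab, giving F minor seventh.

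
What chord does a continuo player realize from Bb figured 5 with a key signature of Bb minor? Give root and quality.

Bb minor

The figures 5 indicate a triad in root position.
In root position the bass is the root, so the root is Bb.
The chord tones are Bb, Db, F, giving Bb minor.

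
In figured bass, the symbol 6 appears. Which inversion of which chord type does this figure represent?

6 is shorthand for 6/3.
Intervals of 6/3 above the bass form a triad; the bass is the third, so this is first inversion.

triad, first inversion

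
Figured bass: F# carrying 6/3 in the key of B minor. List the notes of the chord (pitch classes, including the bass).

A third above F# in this key is A.
A sixth above F# in this key is D.
Together with the bass F#, this spells D major in first inversion.

F#, A, D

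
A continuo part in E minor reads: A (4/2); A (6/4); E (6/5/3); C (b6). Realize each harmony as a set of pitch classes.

A (6/4/2): A, B, D, F#.
A (6/4): A, D, F#.
E (6/5/3): E, G, B, C.
C (b6/3): C, E, Ab.

A, B, D, F# | A, D, F# | E, G, B, C | C, E, Ab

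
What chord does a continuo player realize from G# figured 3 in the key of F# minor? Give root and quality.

The figures 3 indicate a triad in root position.
In root position the bass is the root, so the root is G#.
The chord tones are G#, B, D, giving G# diminished.

G# diminished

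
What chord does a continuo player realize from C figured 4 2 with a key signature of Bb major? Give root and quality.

D minor seventh

The figures 4 2 indicate a seventh chord in third inversion.
In third inversion the root lies a second above the bass: a second above C in Bb major is D.
The chord tones are C, D, F, A, giving D minor seventh.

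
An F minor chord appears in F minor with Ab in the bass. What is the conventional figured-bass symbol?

Ab is the third of F minor, so the chord is in first inversion.
A triad in first inversion is figured 6/3, conventionally abbreviated 6.

6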